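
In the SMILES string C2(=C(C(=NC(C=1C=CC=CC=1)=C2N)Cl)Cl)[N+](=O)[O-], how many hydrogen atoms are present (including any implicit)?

7

Hydrogens are implicit in SMILES; fill each atom to its normal valence:
  6 × C (aromatic): no H
  5 × C (aromatic): 1 H each → 5
  2 × Cl: no H
  1 × N: 2 H
  1 × N (aromatic): no H
  1 × N (charge +1): no H
  1 × O: no H
  1 × O (charge -1): no H
  Total hydrogens = 7.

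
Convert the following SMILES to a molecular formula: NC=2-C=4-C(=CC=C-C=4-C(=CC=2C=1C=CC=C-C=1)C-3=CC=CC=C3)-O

Heavy atoms from the SMILES: 22 C, 1 N, 1 O.
Implicit hydrogens by atom environment:
  14 × C (aromatic): 1 H each → 14
  8 × C (aromatic): no H
  1 × N: 2 H
  1 × O: 1 H
  Total hydrogens = 17.
Molecular formula: C22H17NO

C22H17NO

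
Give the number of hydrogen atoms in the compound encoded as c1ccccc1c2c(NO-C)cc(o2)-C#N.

Hydrogens are implicit in SMILES; fill each atom to its normal valence:
  6 × C (aromatic): 1 H each → 6
  4 × C (aromatic): no H
  1 × C: 3 H
  1 × C: no H
  1 × N: 1 H
  1 × N: no H
  1 × O (aromatic): no H
  1 × O: no H
  Total hydrogens = 10.

10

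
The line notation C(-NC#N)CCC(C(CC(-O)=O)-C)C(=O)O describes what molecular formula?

C10H16N2O4

Heavy atoms from the SMILES: 10 C, 2 N, 4 O.
Implicit hydrogens by atom environment:
  4 × C: 2 H each → 8
  3 × C: no H
  2 × C: 1 H each → 2
  2 × O: 1 H each → 2
  2 × O: no H
  1 × C: 3 H
  1 × N: 1 H
  1 × N: no H
  Total hydrogens = 16.
Molecular formula: C10H16N2O4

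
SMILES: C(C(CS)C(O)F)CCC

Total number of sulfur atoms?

1

The symbol for sulfur appears 1 time in the SMILES.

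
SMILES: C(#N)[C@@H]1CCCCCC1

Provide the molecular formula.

C8H13N

Heavy atoms from the SMILES: 8 C, 1 N.
Implicit hydrogens by atom environment:
  6 × C: 2 H each → 12
  1 × C: 1 H
  1 × C: no H
  1 × N: no H
  Total hydrogens = 13.
Molecular formula: C8H13N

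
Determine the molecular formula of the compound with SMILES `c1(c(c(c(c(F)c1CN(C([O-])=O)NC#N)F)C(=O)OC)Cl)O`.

C11H7ClF2N3O5-

Heavy atoms from the SMILES: 11 C, 1 Cl, 2 F, 3 N, 5 O.
Implicit hydrogens by atom environment:
  6 × C (aromatic): no H
  3 × C: no H
  3 × O: no H
  2 × F: no H
  2 × N: no H
  1 × C: 3 H
  1 × C: 2 H
  1 × Cl: no H
  1 × N: 1 H
  1 × O: 1 H
  1 × O (charge -1): no H
  Total hydrogens = 7.
Net charge -1.
Molecular formula: C11H7ClF2N3O5-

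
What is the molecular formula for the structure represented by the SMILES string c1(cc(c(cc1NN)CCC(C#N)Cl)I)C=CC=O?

C13H13ClIN3O

Heavy atoms from the SMILES: 13 C, 1 Cl, 1 I, 3 N, 1 O.
Implicit hydrogens by atom environment:
  4 × C: 1 H each → 4
  4 × C (aromatic): no H
  2 × C: 2 H each → 4
  2 × C (aromatic): 1 H each → 2
  1 × C: no H
  1 × Cl: no H
  1 × I: no H
  1 × N: 2 H
  1 × N: 1 H
  1 × N: no H
  1 × O: no H
  Total hydrogens = 13.
Molecular formula: C13H13ClIN3O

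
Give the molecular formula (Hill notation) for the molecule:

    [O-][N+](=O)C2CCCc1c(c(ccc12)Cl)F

C10H9ClFNO2

Heavy atoms from the SMILES: 10 C, 1 Cl, 1 F, 1 N, 2 O.
Implicit hydrogens by atom environment:
  4 × C (aromatic): no H
  3 × C: 2 H each → 6
  2 × C (aromatic): 1 H each → 2
  1 × C: 1 H
  1 × Cl: no H
  1 × F: no H
  1 × N (charge +1): no H
  1 × O: no H
  1 × O (charge -1): no H
  Total hydrogens = 9.
Molecular formula: C10H9ClFNO2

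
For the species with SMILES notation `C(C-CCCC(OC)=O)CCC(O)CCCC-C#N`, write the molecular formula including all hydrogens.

C15H27NO3

Heavy atoms from the SMILES: 15 C, 1 N, 3 O.
Implicit hydrogens by atom environment:
  11 × C: 2 H each → 22
  2 × C: no H
  2 × O: no H
  1 × C: 3 H
  1 × C: 1 H
  1 × N: no H
  1 × O: 1 H
  Total hydrogens = 27.
Molecular formula: C15H27NO3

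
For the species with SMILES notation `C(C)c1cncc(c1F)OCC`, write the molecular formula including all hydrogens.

Heavy atoms from the SMILES: 9 C, 1 F, 1 N, 1 O.
Implicit hydrogens by atom environment:
  3 × C (aromatic): no H
  2 × C: 3 H each → 6
  2 × C: 2 H each → 4
  2 × C (aromatic): 1 H each → 2
  1 × F: no H
  1 × N (aromatic): no H
  1 × O: no H
  Total hydrogens = 12.
Molecular formula: C9H12FNO

C9H12FNO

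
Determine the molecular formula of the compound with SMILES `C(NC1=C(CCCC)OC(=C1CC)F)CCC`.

Heavy atoms from the SMILES: 14 C, 1 F, 1 N, 1 O.
Implicit hydrogens by atom environment:
  7 × C: 2 H each → 14
  4 × C (aromatic): no H
  3 × C: 3 H each → 9
  1 × F: no H
  1 × N: 1 H
  1 × O (aromatic): no H
  Total hydrogens = 24.
Molecular formula: C14H24FNO

C14H24FNO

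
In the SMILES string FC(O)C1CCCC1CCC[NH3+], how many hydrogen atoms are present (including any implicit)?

19

Hydrogens are implicit in SMILES; fill each atom to its normal valence:
  6 × C: 2 H each → 12
  3 × C: 1 H each → 3
  1 × F: no H
  1 × N (charge +1): 3 H
  1 × O: 1 H
  Total hydrogens = 19.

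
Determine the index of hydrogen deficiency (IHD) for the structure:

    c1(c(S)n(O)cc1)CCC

Molecular formula from the SMILES: C7H11NOS.
DoU = (2C + 2 + N − H − X)/2 = (2·7 + 2 + 1 − 11 − 0)/2 = 6/2 = 3.
(Structurally: 1 ring(s) + 2 π bond(s) = 3.)

3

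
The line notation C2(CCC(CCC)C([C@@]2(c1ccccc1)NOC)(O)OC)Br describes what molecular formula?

C17H26BrNO3

Heavy atoms from the SMILES: 1 Br, 17 C, 1 N, 3 O.
Implicit hydrogens by atom environment:
  5 × C (aromatic): 1 H each → 5
  4 × C: 2 H each → 8
  3 × C: 3 H each → 9
  2 × C: 1 H each → 2
  2 × C: no H
  2 × O: no H
  1 × Br: no H
  1 × C (aromatic): no H
  1 × N: 1 H
  1 × O: 1 H
  Total hydrogens = 26.
Molecular formula: C17H26BrNO3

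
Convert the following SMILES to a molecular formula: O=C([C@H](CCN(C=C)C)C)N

C8H16N2O

Heavy atoms from the SMILES: 8 C, 2 N, 1 O.
Implicit hydrogens by atom environment:
  3 × C: 2 H each → 6
  2 × C: 3 H each → 6
  2 × C: 1 H each → 2
  1 × C: no H
  1 × N: 2 H
  1 × N: no H
  1 × O: no H
  Total hydrogens = 16.
Molecular formula: C8H16N2O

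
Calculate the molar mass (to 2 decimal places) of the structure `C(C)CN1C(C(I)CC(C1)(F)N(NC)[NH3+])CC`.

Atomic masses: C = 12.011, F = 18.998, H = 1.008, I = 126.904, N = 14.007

359.25

Molecular formula: C11H25FIN4+.
M = 11×12.011 + 1×18.998 + 25×1.008 + 1×126.904 + 4×14.007 = 359.25 g/mol.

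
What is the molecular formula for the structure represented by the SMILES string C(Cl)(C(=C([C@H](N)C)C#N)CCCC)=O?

C10H15ClN2O

Heavy atoms from the SMILES: 10 C, 1 Cl, 2 N, 1 O.
Implicit hydrogens by atom environment:
  4 × C: no H
  3 × C: 2 H each → 6
  2 × C: 3 H each → 6
  1 × C: 1 H
  1 × Cl: no H
  1 × N: 2 H
  1 × N: no H
  1 × O: no H
  Total hydrogens = 15.
Molecular formula: C10H15ClN2O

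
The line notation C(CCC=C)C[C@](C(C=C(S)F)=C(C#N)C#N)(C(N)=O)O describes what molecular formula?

C14H16FN3O2S

Heavy atoms from the SMILES: 14 C, 1 F, 3 N, 2 O, 1 S.
Implicit hydrogens by atom environment:
  7 × C: no H
  5 × C: 2 H each → 10
  2 × C: 1 H each → 2
  2 × N: no H
  1 × F: no H
  1 × N: 2 H
  1 × O: 1 H
  1 × O: no H
  1 × S: 1 H
  Total hydrogens = 16.
Molecular formula: C14H16FN3O2S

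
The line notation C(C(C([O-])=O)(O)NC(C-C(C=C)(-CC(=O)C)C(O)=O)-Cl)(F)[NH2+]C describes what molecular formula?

C13H20ClFN2O6

Heavy atoms from the SMILES: 13 C, 1 Cl, 1 F, 2 N, 6 O.
Implicit hydrogens by atom environment:
  5 × C: no H
  3 × C: 2 H each → 6
  3 × C: 1 H each → 3
  3 × O: no H
  2 × C: 3 H each → 6
  2 × O: 1 H each → 2
  1 × Cl: no H
  1 × F: no H
  1 × N (charge +1): 2 H
  1 × N: 1 H
  1 × O (charge -1): no H
  Total hydrogens = 20.
Molecular formula: C13H20ClFN2O6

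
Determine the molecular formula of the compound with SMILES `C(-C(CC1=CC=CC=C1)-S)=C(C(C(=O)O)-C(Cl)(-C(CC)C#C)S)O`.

C18H21ClO3S2

Heavy atoms from the SMILES: 18 C, 1 Cl, 3 O, 2 S.
Implicit hydrogens by atom environment:
  5 × C: 1 H each → 5
  5 × C (aromatic): 1 H each → 5
  4 × C: no H
  2 × C: 2 H each → 4
  2 × O: 1 H each → 2
  2 × S: 1 H each → 2
  1 × C: 3 H
  1 × C (aromatic): no H
  1 × Cl: no H
  1 × O: no H
  Total hydrogens = 21.
Molecular formula: C18H21ClO3S2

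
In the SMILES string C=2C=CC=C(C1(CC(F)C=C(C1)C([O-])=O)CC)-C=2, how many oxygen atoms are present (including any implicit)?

2

The symbol for oxygen appears 2 times in the SMILES.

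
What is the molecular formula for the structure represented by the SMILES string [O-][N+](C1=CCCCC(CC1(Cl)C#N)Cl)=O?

Heavy atoms from the SMILES: 9 C, 2 Cl, 2 N, 2 O.
Implicit hydrogens by atom environment:
  4 × C: 2 H each → 8
  3 × C: no H
  2 × C: 1 H each → 2
  2 × Cl: no H
  1 × N (charge +1): no H
  1 × N: no H
  1 × O: no H
  1 × O (charge -1): no H
  Total hydrogens = 10.
Molecular formula: C9H10Cl2N2O2

C9H10Cl2N2O2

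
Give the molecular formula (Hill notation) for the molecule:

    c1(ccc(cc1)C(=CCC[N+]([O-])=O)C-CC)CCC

Heavy atoms from the SMILES: 16 C, 1 N, 2 O.
Implicit hydrogens by atom environment:
  6 × C: 2 H each → 12
  4 × C (aromatic): 1 H each → 4
  2 × C: 3 H each → 6
  2 × C (aromatic): no H
  1 × C: 1 H
  1 × C: no H
  1 × N (charge +1): no H
  1 × O: no H
  1 × O (charge -1): no H
  Total hydrogens = 23.
Molecular formula: C16H23NO2

C16H23NO2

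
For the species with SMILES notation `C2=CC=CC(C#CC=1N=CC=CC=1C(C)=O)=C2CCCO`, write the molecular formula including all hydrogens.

Heavy atoms from the SMILES: 18 C, 1 N, 2 O.
Implicit hydrogens by atom environment:
  7 × C (aromatic): 1 H each → 7
  4 × C (aromatic): no H
  3 × C: 2 H each → 6
  3 × C: no H
  1 × C: 3 H
  1 × N (aromatic): no H
  1 × O: 1 H
  1 × O: no H
  Total hydrogens = 17.
Molecular formula: C18H17NO2

C18H17NO2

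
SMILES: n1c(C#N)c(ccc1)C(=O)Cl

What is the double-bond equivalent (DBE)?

7

Molecular formula from the SMILES: C7H3ClN2O.
DoU = (2C + 2 + N − H − X)/2 = (2·7 + 2 + 2 − 3 − 1)/2 = 14/2 = 7.
(Structurally: 1 ring(s) + 6 π bond(s) = 7.)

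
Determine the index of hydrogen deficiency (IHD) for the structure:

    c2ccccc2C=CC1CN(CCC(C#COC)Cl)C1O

Molecular formula from the SMILES: C17H20ClNO2.
DoU = (2C + 2 + N − H − X)/2 = (2·17 + 2 + 1 − 20 − 1)/2 = 16/2 = 8.
(Structurally: 2 ring(s) + 6 π bond(s) = 8.)

8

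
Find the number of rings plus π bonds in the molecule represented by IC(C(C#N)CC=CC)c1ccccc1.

Molecular formula from the SMILES: C13H14IN.
DoU = (2C + 2 + N − H − X)/2 = (2·13 + 2 + 1 − 14 − 1)/2 = 14/2 = 7.
(Structurally: 1 ring(s) + 6 π bond(s) = 7.)

7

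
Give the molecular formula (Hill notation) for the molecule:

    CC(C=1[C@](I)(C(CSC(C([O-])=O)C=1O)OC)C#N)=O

Heavy atoms from the SMILES: 11 C, 1 I, 1 N, 5 O, 1 S.
Implicit hydrogens by atom environment:
  6 × C: no H
  3 × O: no H
  2 × C: 3 H each → 6
  2 × C: 1 H each → 2
  1 × C: 2 H
  1 × I: no H
  1 × N: no H
  1 × O: 1 H
  1 × O (charge -1): no H
  1 × S: no H
  Total hydrogens = 11.
Net charge -1.
Molecular formula: C11H11INO5S-

C11H11INO5S-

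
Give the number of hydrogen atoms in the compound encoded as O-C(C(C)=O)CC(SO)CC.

Hydrogens are implicit in SMILES; fill each atom to its normal valence:
  2 × C: 3 H each → 6
  2 × C: 2 H each → 4
  2 × C: 1 H each → 2
  2 × O: 1 H each → 2
  1 × C: no H
  1 × O: no H
  1 × S: no H
  Total hydrogens = 14.

14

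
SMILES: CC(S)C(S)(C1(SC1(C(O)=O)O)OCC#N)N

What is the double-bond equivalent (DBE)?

4

Molecular formula from the SMILES: C8H12N2O4S3.
DoU = (2C + 2 + N − H − X)/2 = (2·8 + 2 + 2 − 12 − 0)/2 = 8/2 = 4.
(Structurally: 1 ring(s) + 3 π bond(s) = 4.)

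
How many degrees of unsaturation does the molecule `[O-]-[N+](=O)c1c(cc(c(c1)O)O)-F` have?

Molecular formula from the SMILES: C6H4FNO4.
DoU = (2C + 2 + N − H − X)/2 = (2·6 + 2 + 1 − 4 − 1)/2 = 10/2 = 5.
(Structurally: 1 ring(s) + 4 π bond(s) = 5.)

5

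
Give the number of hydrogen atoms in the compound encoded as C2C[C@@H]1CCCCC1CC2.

Hydrogens are implicit in SMILES; fill each atom to its normal valence:
  8 × C: 2 H each → 16
  2 × C: 1 H each → 2
  Total hydrogens = 18.

18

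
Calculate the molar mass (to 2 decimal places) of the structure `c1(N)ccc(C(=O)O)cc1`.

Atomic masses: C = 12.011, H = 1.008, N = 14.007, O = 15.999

137.14

Molecular formula: C7H7NO2.
M = 7×12.011 + 7×1.008 + 1×14.007 + 2×15.999 = 137.14 g/mol.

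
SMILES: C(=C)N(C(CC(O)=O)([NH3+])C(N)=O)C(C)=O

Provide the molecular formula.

C8H14N3O4+

Heavy atoms from the SMILES: 8 C, 3 N, 4 O.
Implicit hydrogens by atom environment:
  4 × C: no H
  3 × O: no H
  2 × C: 2 H each → 4
  1 × C: 3 H
  1 × C: 1 H
  1 × N (charge +1): 3 H
  1 × N: 2 H
  1 × N: no H
  1 × O: 1 H
  Total hydrogens = 14.
Net charge +1.
Molecular formula: C8H14N3O4+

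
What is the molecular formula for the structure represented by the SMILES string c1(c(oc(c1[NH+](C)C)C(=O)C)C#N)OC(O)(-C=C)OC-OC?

C14H19N2O6+

Heavy atoms from the SMILES: 14 C, 2 N, 6 O.
Implicit hydrogens by atom environment:
  4 × C: 3 H each → 12
  4 × C (aromatic): no H
  4 × O: no H
  3 × C: no H
  2 × C: 2 H each → 4
  1 × C: 1 H
  1 × N (charge +1): 1 H
  1 × N: no H
  1 × O: 1 H
  1 × O (aromatic): no H
  Total hydrogens = 19.
Net charge +1.
Molecular formula: C14H19N2O6+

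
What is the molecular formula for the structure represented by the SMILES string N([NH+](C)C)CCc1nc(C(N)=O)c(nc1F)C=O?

Heavy atoms from the SMILES: 10 C, 1 F, 5 N, 2 O.
Implicit hydrogens by atom environment:
  4 × C (aromatic): no H
  2 × C: 3 H each → 6
  2 × C: 2 H each → 4
  2 × N (aromatic): no H
  2 × O: no H
  1 × C: 1 H
  1 × C: no H
  1 × F: no H
  1 × N: 2 H
  1 × N: 1 H
  1 × N (charge +1): 1 H
  Total hydrogens = 15.
Net charge +1.
Molecular formula: C10H15FN5O2+

C10H15FN5O2+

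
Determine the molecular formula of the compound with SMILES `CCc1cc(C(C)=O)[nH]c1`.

Heavy atoms from the SMILES: 8 C, 1 N, 1 O.
Implicit hydrogens by atom environment:
  2 × C: 3 H each → 6
  2 × C (aromatic): 1 H each → 2
  2 × C (aromatic): no H
  1 × C: 2 H
  1 × C: no H
  1 × N (aromatic): 1 H
  1 × O: no H
  Total hydrogens = 11.
Molecular formula: C8H11NO

C8H11NO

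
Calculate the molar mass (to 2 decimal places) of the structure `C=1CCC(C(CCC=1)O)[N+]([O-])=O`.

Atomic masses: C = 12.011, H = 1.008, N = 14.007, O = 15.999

Molecular formula: C8H13NO3.
M = 8×12.011 + 13×1.008 + 1×14.007 + 3×15.999 = 171.20 g/mol.

171.20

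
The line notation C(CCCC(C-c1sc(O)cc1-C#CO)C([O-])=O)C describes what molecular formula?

C14H17O4S-

Heavy atoms from the SMILES: 14 C, 4 O, 1 S.
Implicit hydrogens by atom environment:
  5 × C: 2 H each → 10
  3 × C (aromatic): no H
  3 × C: no H
  2 × O: 1 H each → 2
  1 × C: 3 H
  1 × C (aromatic): 1 H
  1 × C: 1 H
  1 × O: no H
  1 × O (charge -1): no H
  1 × S (aromatic): no H
  Total hydrogens = 17.
Net charge -1.
Molecular formula: C14H17O4S-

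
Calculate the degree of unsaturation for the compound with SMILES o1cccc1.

3

Molecular formula from the SMILES: C4H4O.
DoU = (2C + 2 + N − H − X)/2 = (2·4 + 2 + 0 − 4 − 0)/2 = 6/2 = 3.
(Structurally: 1 ring(s) + 2 π bond(s) = 3.)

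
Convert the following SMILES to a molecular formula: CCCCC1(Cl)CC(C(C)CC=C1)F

Heavy atoms from the SMILES: 12 C, 1 Cl, 1 F.
Implicit hydrogens by atom environment:
  5 × C: 2 H each → 10
  4 × C: 1 H each → 4
  2 × C: 3 H each → 6
  1 × C: no H
  1 × Cl: no H
  1 × F: no H
  Total hydrogens = 20.
Molecular formula: C12H20ClF

C12H20ClF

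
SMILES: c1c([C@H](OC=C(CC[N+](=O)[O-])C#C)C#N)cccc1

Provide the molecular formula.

C14H12N2O3

Heavy atoms from the SMILES: 14 C, 2 N, 3 O.
Implicit hydrogens by atom environment:
  5 × C (aromatic): 1 H each → 5
  3 × C: 1 H each → 3
  3 × C: no H
  2 × C: 2 H each → 4
  2 × O: no H
  1 × C (aromatic): no H
  1 × N (charge +1): no H
  1 × N: no H
  1 × O (charge -1): no H
  Total hydrogens = 12.
Molecular formula: C14H12N2O3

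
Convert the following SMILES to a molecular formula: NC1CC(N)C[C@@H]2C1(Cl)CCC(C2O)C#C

C12H19ClN2O

Heavy atoms from the SMILES: 12 C, 1 Cl, 2 N, 1 O.
Implicit hydrogens by atom environment:
  6 × C: 1 H each → 6
  4 × C: 2 H each → 8
  2 × C: no H
  2 × N: 2 H each → 4
  1 × Cl: no H
  1 × O: 1 H
  Total hydrogens = 19.
Molecular formula: C12H19ClN2O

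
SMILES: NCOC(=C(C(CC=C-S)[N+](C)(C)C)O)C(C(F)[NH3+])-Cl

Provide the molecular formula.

[C12H25ClFN3O2S]2+

Heavy atoms from the SMILES: 12 C, 1 Cl, 1 F, 3 N, 2 O, 1 S.
Implicit hydrogens by atom environment:
  5 × C: 1 H each → 5
  3 × C: 3 H each → 9
  2 × C: 2 H each → 4
  2 × C: no H
  1 × Cl: no H
  1 × F: no H
  1 × N (charge +1): 3 H
  1 × N: 2 H
  1 × N (charge +1): no H
  1 × O: 1 H
  1 × O: no H
  1 × S: 1 H
  Total hydrogens = 25.
Net charge +2.
Molecular formula: [C12H25ClFN3O2S]2+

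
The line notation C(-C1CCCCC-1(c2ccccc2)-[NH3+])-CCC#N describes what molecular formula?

C16H23N2+

Heavy atoms from the SMILES: 16 C, 2 N.
Implicit hydrogens by atom environment:
  7 × C: 2 H each → 14
  5 × C (aromatic): 1 H each → 5
  2 × C: no H
  1 × C: 1 H
  1 × C (aromatic): no H
  1 × N (charge +1): 3 H
  1 × N: no H
  Total hydrogens = 23.
Net charge +1.
Molecular formula: C16H23N2+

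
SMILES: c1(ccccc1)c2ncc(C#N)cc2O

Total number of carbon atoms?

The symbol for carbon appears 12 times in the SMILES. Lowercase c denotes aromatic carbon and counts toward C.

12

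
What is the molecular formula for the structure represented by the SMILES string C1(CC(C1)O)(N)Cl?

C4H8ClNO

Heavy atoms from the SMILES: 4 C, 1 Cl, 1 N, 1 O.
Implicit hydrogens by atom environment:
  2 × C: 2 H each → 4
  1 × C: 1 H
  1 × C: no H
  1 × Cl: no H
  1 × N: 2 H
  1 × O: 1 H
  Total hydrogens = 8.
Molecular formula: C4H8ClNO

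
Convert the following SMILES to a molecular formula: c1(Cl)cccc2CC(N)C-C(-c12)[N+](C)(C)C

Heavy atoms from the SMILES: 13 C, 1 Cl, 2 N.
Implicit hydrogens by atom environment:
  3 × C: 3 H each → 9
  3 × C (aromatic): 1 H each → 3
  3 × C (aromatic): no H
  2 × C: 2 H each → 4
  2 × C: 1 H each → 2
  1 × Cl: no H
  1 × N: 2 H
  1 × N (charge +1): no H
  Total hydrogens = 20.
Net charge +1.
Molecular formula: C13H20ClN2+

C13H20ClN2+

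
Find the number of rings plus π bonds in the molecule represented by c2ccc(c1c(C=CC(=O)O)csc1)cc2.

Molecular formula from the SMILES: C13H10O2S.
DoU = (2C + 2 + N − H − X)/2 = (2·13 + 2 + 0 − 10 − 0)/2 = 18/2 = 9.
(Structurally: 2 ring(s) + 7 π bond(s) = 9.)

9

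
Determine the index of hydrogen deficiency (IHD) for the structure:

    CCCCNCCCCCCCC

0

Molecular formula from the SMILES: C12H27N.
DoU = (2C + 2 + N − H − X)/2 = (2·12 + 2 + 1 − 27 − 0)/2 = 0/2 = 0.
(Structurally: 0 ring(s) + 0 π bond(s) = 0.)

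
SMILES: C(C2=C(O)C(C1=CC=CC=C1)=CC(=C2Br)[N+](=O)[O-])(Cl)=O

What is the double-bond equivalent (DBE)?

10

Molecular formula from the SMILES: C13H7BrClNO4.
DoU = (2C + 2 + N − H − X)/2 = (2·13 + 2 + 1 − 7 − 2)/2 = 20/2 = 10.
(Structurally: 2 ring(s) + 8 π bond(s) = 10.)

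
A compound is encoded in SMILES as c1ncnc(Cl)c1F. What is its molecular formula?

C4H2ClFN2

Heavy atoms from the SMILES: 4 C, 1 Cl, 1 F, 2 N.
Implicit hydrogens by atom environment:
  2 × C (aromatic): 1 H each → 2
  2 × C (aromatic): no H
  2 × N (aromatic): no H
  1 × Cl: no H
  1 × F: no H
  Total hydrogens = 2.
Molecular formula: C4H2ClFN2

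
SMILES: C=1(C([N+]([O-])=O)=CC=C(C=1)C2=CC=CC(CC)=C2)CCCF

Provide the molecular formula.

Heavy atoms from the SMILES: 17 C, 1 F, 1 N, 2 O.
Implicit hydrogens by atom environment:
  7 × C (aromatic): 1 H each → 7
  5 × C (aromatic): no H
  4 × C: 2 H each → 8
  1 × C: 3 H
  1 × F: no H
  1 × N (charge +1): no H
  1 × O: no H
  1 × O (charge -1): no H
  Total hydrogens = 18.
Molecular formula: C17H18FNO2

C17H18FNO2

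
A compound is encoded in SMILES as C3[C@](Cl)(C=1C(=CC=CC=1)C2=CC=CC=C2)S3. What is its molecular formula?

C14H11ClS

Heavy atoms from the SMILES: 14 C, 1 Cl, 1 S.
Implicit hydrogens by atom environment:
  9 × C (aromatic): 1 H each → 9
  3 × C (aromatic): no H
  1 × C: 2 H
  1 × C: no H
  1 × Cl: no H
  1 × S: no H
  Total hydrogens = 11.
Molecular formula: C14H11ClS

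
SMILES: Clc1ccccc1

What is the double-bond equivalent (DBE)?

Molecular formula from the SMILES: C6H5Cl.
DoU = (2C + 2 + N − H − X)/2 = (2·6 + 2 + 0 − 5 − 1)/2 = 8/2 = 4.
(Structurally: 1 ring(s) + 3 π bond(s) = 4.)

4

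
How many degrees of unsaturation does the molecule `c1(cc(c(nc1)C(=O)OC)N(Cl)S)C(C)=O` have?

Molecular formula from the SMILES: C9H9ClN2O3S.
DoU = (2C + 2 + N − H − X)/2 = (2·9 + 2 + 2 − 9 − 1)/2 = 12/2 = 6.
(Structurally: 1 ring(s) + 5 π bond(s) = 6.)

6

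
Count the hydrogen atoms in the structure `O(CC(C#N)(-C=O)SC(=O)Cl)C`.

6

Hydrogens are implicit in SMILES; fill each atom to its normal valence:
  3 × C: no H
  3 × O: no H
  1 × C: 3 H
  1 × C: 2 H
  1 × C: 1 H
  1 × Cl: no H
  1 × N: no H
  1 × S: no H
  Total hydrogens = 6.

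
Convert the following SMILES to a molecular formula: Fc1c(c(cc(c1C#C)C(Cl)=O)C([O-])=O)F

Heavy atoms from the SMILES: 10 C, 1 Cl, 2 F, 3 O.
Implicit hydrogens by atom environment:
  5 × C (aromatic): no H
  3 × C: no H
  2 × F: no H
  2 × O: no H
  1 × C (aromatic): 1 H
  1 × C: 1 H
  1 × Cl: no H
  1 × O (charge -1): no H
  Total hydrogens = 2.
Net charge -1.
Molecular formula: C10H2ClF2O3-

C10H2ClF2O3-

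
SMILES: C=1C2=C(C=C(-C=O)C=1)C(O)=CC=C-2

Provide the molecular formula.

Heavy atoms from the SMILES: 11 C, 2 O.
Implicit hydrogens by atom environment:
  6 × C (aromatic): 1 H each → 6
  4 × C (aromatic): no H
  1 × C: 1 H
  1 × O: 1 H
  1 × O: no H
  Total hydrogens = 8.
Molecular formula: C11H8O2

C11H8O2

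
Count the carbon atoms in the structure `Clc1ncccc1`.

5

The symbol for carbon appears 5 times in the SMILES. Lowercase c denotes aromatic carbon and counts toward C.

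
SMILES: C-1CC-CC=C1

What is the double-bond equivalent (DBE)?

2

Molecular formula from the SMILES: C6H10.
DoU = (2C + 2 + N − H − X)/2 = (2·6 + 2 + 0 − 10 − 0)/2 = 4/2 = 2.
(Structurally: 1 ring(s) + 1 π bond(s) = 2.)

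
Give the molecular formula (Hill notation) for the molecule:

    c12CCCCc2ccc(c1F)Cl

Heavy atoms from the SMILES: 10 C, 1 Cl, 1 F.
Implicit hydrogens by atom environment:
  4 × C: 2 H each → 8
  4 × C (aromatic): no H
  2 × C (aromatic): 1 H each → 2
  1 × Cl: no H
  1 × F: no H
  Total hydrogens = 10.
Molecular formula: C10H10ClF

C10H10ClF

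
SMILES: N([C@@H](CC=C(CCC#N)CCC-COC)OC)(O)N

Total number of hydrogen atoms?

Hydrogens are implicit in SMILES; fill each atom to its normal valence:
  7 × C: 2 H each → 14
  2 × C: 3 H each → 6
  2 × C: 1 H each → 2
  2 × C: no H
  2 × N: no H
  2 × O: no H
  1 × N: 2 H
  1 × O: 1 H
  Total hydrogens = 25.

25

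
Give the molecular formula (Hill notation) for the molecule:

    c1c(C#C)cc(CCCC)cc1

Heavy atoms from the SMILES: 12 C.
Implicit hydrogens by atom environment:
  4 × C (aromatic): 1 H each → 4
  3 × C: 2 H each → 6
  2 × C (aromatic): no H
  1 × C: 3 H
  1 × C: 1 H
  1 × C: no H
  Total hydrogens = 14.
Molecular formula: C12H14

C12H14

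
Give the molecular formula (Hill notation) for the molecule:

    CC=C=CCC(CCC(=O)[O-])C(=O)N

Heavy atoms from the SMILES: 10 C, 1 N, 3 O.
Implicit hydrogens by atom environment:
  3 × C: 2 H each → 6
  3 × C: 1 H each → 3
  3 × C: no H
  2 × O: no H
  1 × C: 3 H
  1 × N: 2 H
  1 × O (charge -1): no H
  Total hydrogens = 14.
Net charge -1.
Molecular formula: C10H14NO3-

C10H14NO3-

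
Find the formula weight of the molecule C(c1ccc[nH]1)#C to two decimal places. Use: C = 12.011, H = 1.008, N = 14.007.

91.11

Molecular formula: C6H5N.
M = 6×12.011 + 5×1.008 + 1×14.007 = 91.11 g/mol.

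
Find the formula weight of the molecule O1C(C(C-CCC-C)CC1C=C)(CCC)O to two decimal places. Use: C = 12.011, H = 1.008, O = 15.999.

Molecular formula: C14H26O2.
M = 14×12.011 + 26×1.008 + 2×15.999 = 226.36 g/mol.

226.36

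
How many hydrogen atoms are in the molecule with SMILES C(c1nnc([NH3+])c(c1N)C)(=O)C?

Hydrogens are implicit in SMILES; fill each atom to its normal valence:
  4 × C (aromatic): no H
  2 × C: 3 H each → 6
  2 × N (aromatic): no H
  1 × C: no H
  1 × N (charge +1): 3 H
  1 × N: 2 H
  1 × O: no H
  Total hydrogens = 11.

11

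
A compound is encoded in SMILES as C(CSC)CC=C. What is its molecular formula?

C6H12S

Heavy atoms from the SMILES: 6 C, 1 S.
Implicit hydrogens by atom environment:
  4 × C: 2 H each → 8
  1 × C: 3 H
  1 × C: 1 H
  1 × S: no H
  Total hydrogens = 12.
Molecular formula: C6H12S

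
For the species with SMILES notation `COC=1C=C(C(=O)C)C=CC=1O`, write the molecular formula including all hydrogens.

Heavy atoms from the SMILES: 9 C, 3 O.
Implicit hydrogens by atom environment:
  3 × C (aromatic): 1 H each → 3
  3 × C (aromatic): no H
  2 × C: 3 H each → 6
  2 × O: no H
  1 × C: no H
  1 × O: 1 H
  Total hydrogens = 10.
Molecular formula: C9H10O3

C9H10O3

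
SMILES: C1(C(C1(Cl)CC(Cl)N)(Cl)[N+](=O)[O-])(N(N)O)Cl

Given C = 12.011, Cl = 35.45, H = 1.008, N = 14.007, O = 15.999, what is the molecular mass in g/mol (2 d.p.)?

313.94

Molecular formula: C5H8Cl4N4O3.
M = 5×12.011 + 4×35.45 + 8×1.008 + 4×14.007 + 3×15.999 = 313.94 g/mol.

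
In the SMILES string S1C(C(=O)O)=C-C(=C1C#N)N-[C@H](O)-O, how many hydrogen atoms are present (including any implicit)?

6

Hydrogens are implicit in SMILES; fill each atom to its normal valence:
  3 × C (aromatic): no H
  3 × O: 1 H each → 3
  2 × C: no H
  1 × C (aromatic): 1 H
  1 × C: 1 H
  1 × N: 1 H
  1 × N: no H
  1 × O: no H
  1 × S (aromatic): no H
  Total hydrogens = 6.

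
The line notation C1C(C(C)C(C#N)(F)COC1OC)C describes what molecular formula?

Heavy atoms from the SMILES: 10 C, 1 F, 1 N, 2 O.
Implicit hydrogens by atom environment:
  3 × C: 3 H each → 9
  3 × C: 1 H each → 3
  2 × C: 2 H each → 4
  2 × C: no H
  2 × O: no H
  1 × F: no H
  1 × N: no H
  Total hydrogens = 16.
Molecular formula: C10H16FNO2

C10H16FNO2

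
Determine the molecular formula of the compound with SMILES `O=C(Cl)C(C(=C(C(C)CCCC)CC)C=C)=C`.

C15H23ClO

Heavy atoms from the SMILES: 15 C, 1 Cl, 1 O.
Implicit hydrogens by atom environment:
  6 × C: 2 H each → 12
  4 × C: no H
  3 × C: 3 H each → 9
  2 × C: 1 H each → 2
  1 × Cl: no H
  1 × O: no H
  Total hydrogens = 23.
Molecular formula: C15H23ClO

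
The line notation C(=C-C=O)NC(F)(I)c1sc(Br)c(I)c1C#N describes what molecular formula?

Heavy atoms from the SMILES: 1 Br, 9 C, 1 F, 2 I, 2 N, 1 O, 1 S.
Implicit hydrogens by atom environment:
  4 × C (aromatic): no H
  3 × C: 1 H each → 3
  2 × C: no H
  2 × I: no H
  1 × Br: no H
  1 × F: no H
  1 × N: 1 H
  1 × N: no H
  1 × O: no H
  1 × S (aromatic): no H
  Total hydrogens = 4.
Molecular formula: C9H4BrFI2N2OS

C9H4BrFI2N2OS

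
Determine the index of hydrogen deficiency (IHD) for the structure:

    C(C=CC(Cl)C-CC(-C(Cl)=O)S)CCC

2

Molecular formula from the SMILES: C11H18Cl2OS.
DoU = (2C + 2 + N − H − X)/2 = (2·11 + 2 + 0 − 18 − 2)/2 = 4/2 = 2.
(Structurally: 0 ring(s) + 2 π bond(s) = 2.)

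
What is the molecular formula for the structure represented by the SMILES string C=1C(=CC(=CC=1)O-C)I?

C7H7IO

Heavy atoms from the SMILES: 7 C, 1 I, 1 O.
Implicit hydrogens by atom environment:
  4 × C (aromatic): 1 H each → 4
  2 × C (aromatic): no H
  1 × C: 3 H
  1 × I: no H
  1 × O: no H
  Total hydrogens = 7.
Molecular formula: C7H7IO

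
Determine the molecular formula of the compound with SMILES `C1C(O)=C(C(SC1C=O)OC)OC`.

C8H12O4S

Heavy atoms from the SMILES: 8 C, 4 O, 1 S.
Implicit hydrogens by atom environment:
  3 × C: 1 H each → 3
  3 × O: no H
  2 × C: 3 H each → 6
  2 × C: no H
  1 × C: 2 H
  1 × O: 1 H
  1 × S: no H
  Total hydrogens = 12.
Molecular formula: C8H12O4S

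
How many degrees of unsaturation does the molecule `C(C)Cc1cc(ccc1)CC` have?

Molecular formula from the SMILES: C11H16.
DoU = (2C + 2 + N − H − X)/2 = (2·11 + 2 + 0 − 16 − 0)/2 = 8/2 = 4.
(Structurally: 1 ring(s) + 3 π bond(s) = 4.)

4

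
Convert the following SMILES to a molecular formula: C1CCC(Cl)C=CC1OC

Heavy atoms from the SMILES: 8 C, 1 Cl, 1 O.
Implicit hydrogens by atom environment:
  4 × C: 1 H each → 4
  3 × C: 2 H each → 6
  1 × C: 3 H
  1 × Cl: no H
  1 × O: no H
  Total hydrogens = 13.
Molecular formula: C8H13ClO

C8H13ClO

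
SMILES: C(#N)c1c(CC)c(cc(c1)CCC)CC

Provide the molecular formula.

Heavy atoms from the SMILES: 14 C, 1 N.
Implicit hydrogens by atom environment:
  4 × C: 2 H each → 8
  4 × C (aromatic): no H
  3 × C: 3 H each → 9
  2 × C (aromatic): 1 H each → 2
  1 × C: no H
  1 × N: no H
  Total hydrogens = 19.
Molecular formula: C14H19N

C14H19N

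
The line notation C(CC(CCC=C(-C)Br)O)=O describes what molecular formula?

Heavy atoms from the SMILES: 1 Br, 8 C, 2 O.
Implicit hydrogens by atom environment:
  3 × C: 2 H each → 6
  3 × C: 1 H each → 3
  1 × Br: no H
  1 × C: 3 H
  1 × C: no H
  1 × O: 1 H
  1 × O: no H
  Total hydrogens = 13.
Molecular formula: C8H13BrO2

C8H13BrO2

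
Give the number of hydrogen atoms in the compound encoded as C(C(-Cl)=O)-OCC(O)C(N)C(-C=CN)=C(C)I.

16

Hydrogens are implicit in SMILES; fill each atom to its normal valence:
  4 × C: 1 H each → 4
  3 × C: no H
  2 × C: 2 H each → 4
  2 × N: 2 H each → 4
  2 × O: no H
  1 × C: 3 H
  1 × Cl: no H
  1 × I: no H
  1 × O: 1 H
  Total hydrogens = 16.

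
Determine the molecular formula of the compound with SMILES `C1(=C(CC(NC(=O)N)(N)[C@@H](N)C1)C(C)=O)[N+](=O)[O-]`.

Heavy atoms from the SMILES: 9 C, 5 N, 4 O.
Implicit hydrogens by atom environment:
  5 × C: no H
  3 × N: 2 H each → 6
  3 × O: no H
  2 × C: 2 H each → 4
  1 × C: 3 H
  1 × C: 1 H
  1 × N: 1 H
  1 × N (charge +1): no H
  1 × O (charge -1): no H
  Total hydrogens = 15.
Molecular formula: C9H15N5O4

C9H15N5O4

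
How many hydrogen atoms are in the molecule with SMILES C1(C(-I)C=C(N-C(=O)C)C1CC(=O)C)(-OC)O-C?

18

Hydrogens are implicit in SMILES; fill each atom to its normal valence:
  4 × C: 3 H each → 12
  4 × C: no H
  4 × O: no H
  3 × C: 1 H each → 3
  1 × C: 2 H
  1 × I: no H
  1 × N: 1 H
  Total hydrogens = 18.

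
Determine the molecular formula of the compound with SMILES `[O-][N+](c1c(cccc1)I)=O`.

Heavy atoms from the SMILES: 6 C, 1 I, 1 N, 2 O.
Implicit hydrogens by atom environment:
  4 × C (aromatic): 1 H each → 4
  2 × C (aromatic): no H
  1 × I: no H
  1 × N (charge +1): no H
  1 × O: no H
  1 × O (charge -1): no H
  Total hydrogens = 4.
Molecular formula: C6H4INO2

C6H4INO2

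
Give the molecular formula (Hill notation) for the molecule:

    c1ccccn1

C5H5N

Heavy atoms from the SMILES: 5 C, 1 N.
Implicit hydrogens by atom environment:
  5 × C (aromatic): 1 H each → 5
  1 × N (aromatic): no H
  Total hydrogens = 5.
Molecular formula: C5H5N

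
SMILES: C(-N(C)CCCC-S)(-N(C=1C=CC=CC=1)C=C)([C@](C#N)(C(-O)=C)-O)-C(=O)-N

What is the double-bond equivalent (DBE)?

Molecular formula from the SMILES: C19H26N4O3S.
DoU = (2C + 2 + N − H − X)/2 = (2·19 + 2 + 4 − 26 − 0)/2 = 18/2 = 9.
(Structurally: 1 ring(s) + 8 π bond(s) = 9.)

9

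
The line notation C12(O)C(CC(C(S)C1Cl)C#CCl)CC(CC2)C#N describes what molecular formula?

C13H15Cl2NOS

Heavy atoms from the SMILES: 13 C, 2 Cl, 1 N, 1 O, 1 S.
Implicit hydrogens by atom environment:
  5 × C: 1 H each → 5
  4 × C: 2 H each → 8
  4 × C: no H
  2 × Cl: no H
  1 × N: no H
  1 × O: 1 H
  1 × S: 1 H
  Total hydrogens = 15.
Molecular formula: C13H15Cl2NOS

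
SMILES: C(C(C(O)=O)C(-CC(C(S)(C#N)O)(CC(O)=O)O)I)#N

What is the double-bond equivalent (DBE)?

6

Molecular formula from the SMILES: C10H11IN2O6S.
DoU = (2C + 2 + N − H − X)/2 = (2·10 + 2 + 2 − 11 − 1)/2 = 12/2 = 6.
(Structurally: 0 ring(s) + 6 π bond(s) = 6.)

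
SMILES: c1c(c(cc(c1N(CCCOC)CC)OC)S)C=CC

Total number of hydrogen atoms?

25

Hydrogens are implicit in SMILES; fill each atom to its normal valence:
  4 × C: 3 H each → 12
  4 × C: 2 H each → 8
  4 × C (aromatic): no H
  2 × C (aromatic): 1 H each → 2
  2 × C: 1 H each → 2
  2 × O: no H
  1 × N: no H
  1 × S: 1 H
  Total hydrogens = 25.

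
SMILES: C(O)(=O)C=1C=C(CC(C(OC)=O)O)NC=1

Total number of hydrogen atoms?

11

Hydrogens are implicit in SMILES; fill each atom to its normal valence:
  3 × O: no H
  2 × C (aromatic): 1 H each → 2
  2 × C (aromatic): no H
  2 × C: no H
  2 × O: 1 H each → 2
  1 × C: 3 H
  1 × C: 2 H
  1 × C: 1 H
  1 × N (aromatic): 1 H
  Total hydrogens = 11.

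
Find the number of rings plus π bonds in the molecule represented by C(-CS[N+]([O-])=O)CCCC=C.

Molecular formula from the SMILES: C7H13NO2S.
DoU = (2C + 2 + N − H − X)/2 = (2·7 + 2 + 1 − 13 − 0)/2 = 4/2 = 2.
(Structurally: 0 ring(s) + 2 π bond(s) = 2.)

2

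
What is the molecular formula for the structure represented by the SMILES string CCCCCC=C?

C7H14

Heavy atoms from the SMILES: 7 C.
Implicit hydrogens by atom environment:
  5 × C: 2 H each → 10
  1 × C: 3 H
  1 × C: 1 H
  Total hydrogens = 14.
Molecular formula: C7H14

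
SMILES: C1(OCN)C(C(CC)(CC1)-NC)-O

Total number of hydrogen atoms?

Hydrogens are implicit in SMILES; fill each atom to its normal valence:
  4 × C: 2 H each → 8
  2 × C: 3 H each → 6
  2 × C: 1 H each → 2
  1 × C: no H
  1 × N: 2 H
  1 × N: 1 H
  1 × O: 1 H
  1 × O: no H
  Total hydrogens = 20.

20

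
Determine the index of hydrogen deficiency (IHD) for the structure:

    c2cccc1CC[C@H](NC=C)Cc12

Molecular formula from the SMILES: C12H15N.
DoU = (2C + 2 + N − H − X)/2 = (2·12 + 2 + 1 − 15 − 0)/2 = 12/2 = 6.
(Structurally: 2 ring(s) + 4 π bond(s) = 6.)

6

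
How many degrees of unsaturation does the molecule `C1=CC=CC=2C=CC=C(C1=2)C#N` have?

Molecular formula from the SMILES: C11H7N.
DoU = (2C + 2 + N − H − X)/2 = (2·11 + 2 + 1 − 7 − 0)/2 = 18/2 = 9.
(Structurally: 2 ring(s) + 7 π bond(s) = 9.)

9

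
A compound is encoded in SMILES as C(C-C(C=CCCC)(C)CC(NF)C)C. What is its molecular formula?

C13H26FN

Heavy atoms from the SMILES: 13 C, 1 F, 1 N.
Implicit hydrogens by atom environment:
  5 × C: 2 H each → 10
  4 × C: 3 H each → 12
  3 × C: 1 H each → 3
  1 × C: no H
  1 × F: no H
  1 × N: 1 H
  Total hydrogens = 26.
Molecular formula: C13H26FN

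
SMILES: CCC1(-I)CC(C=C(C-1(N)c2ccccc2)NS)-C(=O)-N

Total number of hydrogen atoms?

20

Hydrogens are implicit in SMILES; fill each atom to its normal valence:
  5 × C (aromatic): 1 H each → 5
  4 × C: no H
  2 × C: 2 H each → 4
  2 × C: 1 H each → 2
  2 × N: 2 H each → 4
  1 × C: 3 H
  1 × C (aromatic): no H
  1 × I: no H
  1 × N: 1 H
  1 × O: no H
  1 × S: 1 H
  Total hydrogens = 20.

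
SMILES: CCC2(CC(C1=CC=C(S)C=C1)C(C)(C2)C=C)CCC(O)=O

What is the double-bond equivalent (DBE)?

7

Molecular formula from the SMILES: C19H26O2S.
DoU = (2C + 2 + N − H − X)/2 = (2·19 + 2 + 0 − 26 − 0)/2 = 14/2 = 7.
(Structurally: 2 ring(s) + 5 π bond(s) = 7.)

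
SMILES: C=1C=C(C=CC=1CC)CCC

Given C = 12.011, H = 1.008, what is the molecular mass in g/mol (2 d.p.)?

148.25

Molecular formula: C11H16.
M = 11×12.011 + 16×1.008 = 148.25 g/mol.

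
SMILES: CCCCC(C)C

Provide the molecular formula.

C7H16

Heavy atoms from the SMILES: 7 C.
Implicit hydrogens by atom environment:
  3 × C: 3 H each → 9
  3 × C: 2 H each → 6
  1 × C: 1 H
  Total hydrogens = 16.
Molecular formula: C7H16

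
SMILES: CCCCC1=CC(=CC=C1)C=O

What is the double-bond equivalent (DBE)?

5

Molecular formula from the SMILES: C11H14O.
DoU = (2C + 2 + N − H − X)/2 = (2·11 + 2 + 0 − 14 − 0)/2 = 10/2 = 5.
(Structurally: 1 ring(s) + 4 π bond(s) = 5.)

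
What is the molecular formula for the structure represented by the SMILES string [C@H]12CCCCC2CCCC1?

C10H18

Heavy atoms from the SMILES: 10 C.
Implicit hydrogens by atom environment:
  8 × C: 2 H each → 16
  2 × C: 1 H each → 2
  Total hydrogens = 18.
Molecular formula: C10H18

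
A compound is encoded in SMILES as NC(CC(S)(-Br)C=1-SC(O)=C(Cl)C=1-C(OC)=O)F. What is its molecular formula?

Heavy atoms from the SMILES: 1 Br, 9 C, 1 Cl, 1 F, 1 N, 3 O, 2 S.
Implicit hydrogens by atom environment:
  4 × C (aromatic): no H
  2 × C: no H
  2 × O: no H
  1 × Br: no H
  1 × C: 3 H
  1 × C: 2 H
  1 × C: 1 H
  1 × Cl: no H
  1 × F: no H
  1 × N: 2 H
  1 × O: 1 H
  1 × S: 1 H
  1 × S (aromatic): no H
  Total hydrogens = 10.
Molecular formula: C9H10BrClFNO3S2

C9H10BrClFNO3S2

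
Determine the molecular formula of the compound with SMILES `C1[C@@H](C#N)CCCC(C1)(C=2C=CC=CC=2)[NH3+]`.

C14H19N2+

Heavy atoms from the SMILES: 14 C, 2 N.
Implicit hydrogens by atom environment:
  5 × C: 2 H each → 10
  5 × C (aromatic): 1 H each → 5
  2 × C: no H
  1 × C: 1 H
  1 × C (aromatic): no H
  1 × N (charge +1): 3 H
  1 × N: no H
  Total hydrogens = 19.
Net charge +1.
Molecular formula: C14H19N2+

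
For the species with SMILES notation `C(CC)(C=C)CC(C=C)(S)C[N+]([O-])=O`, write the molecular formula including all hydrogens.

Heavy atoms from the SMILES: 10 C, 1 N, 2 O, 1 S.
Implicit hydrogens by atom environment:
  5 × C: 2 H each → 10
  3 × C: 1 H each → 3
  1 × C: 3 H
  1 × C: no H
  1 × N (charge +1): no H
  1 × O: no H
  1 × O (charge -1): no H
  1 × S: 1 H
  Total hydrogens = 17.
Molecular formula: C10H17NO2S

C10H17NO2S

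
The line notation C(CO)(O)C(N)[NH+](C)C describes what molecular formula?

C5H15N2O2+

Heavy atoms from the SMILES: 5 C, 2 N, 2 O.
Implicit hydrogens by atom environment:
  2 × C: 3 H each → 6
  2 × C: 1 H each → 2
  2 × O: 1 H each → 2
  1 × C: 2 H
  1 × N: 2 H
  1 × N (charge +1): 1 H
  Total hydrogens = 15.
Net charge +1.
Molecular formula: C5H15N2O2+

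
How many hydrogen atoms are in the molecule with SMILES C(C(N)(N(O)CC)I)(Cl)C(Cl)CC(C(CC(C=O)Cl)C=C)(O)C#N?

21

Hydrogens are implicit in SMILES; fill each atom to its normal valence:
  6 × C: 1 H each → 6
  4 × C: 2 H each → 8
  3 × C: no H
  3 × Cl: no H
  2 × N: no H
  2 × O: 1 H each → 2
  1 × C: 3 H
  1 × I: no H
  1 × N: 2 H
  1 × O: no H
  Total hydrogens = 21.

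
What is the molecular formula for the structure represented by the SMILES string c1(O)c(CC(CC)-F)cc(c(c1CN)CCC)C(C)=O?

Heavy atoms from the SMILES: 16 C, 1 F, 1 N, 2 O.
Implicit hydrogens by atom environment:
  5 × C: 2 H each → 10
  5 × C (aromatic): no H
  3 × C: 3 H each → 9
  1 × C (aromatic): 1 H
  1 × C: 1 H
  1 × C: no H
  1 × F: no H
  1 × N: 2 H
  1 × O: 1 H
  1 × O: no H
  Total hydrogens = 24.
Molecular formula: C16H24FNO2

C16H24FNO2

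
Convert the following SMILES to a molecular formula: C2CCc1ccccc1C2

Heavy atoms from the SMILES: 10 C.
Implicit hydrogens by atom environment:
  4 × C: 2 H each → 8
  4 × C (aromatic): 1 H each → 4
  2 × C (aromatic): no H
  Total hydrogens = 12.
Molecular formula: C10H12

C10H12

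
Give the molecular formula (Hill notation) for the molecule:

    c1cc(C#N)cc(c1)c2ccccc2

Heavy atoms from the SMILES: 13 C, 1 N.
Implicit hydrogens by atom environment:
  9 × C (aromatic): 1 H each → 9
  3 × C (aromatic): no H
  1 × C: no H
  1 × N: no H
  Total hydrogens = 9.
Molecular formula: C13H9N

C13H9N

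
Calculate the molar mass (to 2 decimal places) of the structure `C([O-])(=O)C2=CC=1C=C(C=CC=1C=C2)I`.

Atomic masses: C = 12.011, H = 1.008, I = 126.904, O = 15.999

297.07

Molecular formula: C11H6IO2-.
M = 11×12.011 + 6×1.008 + 1×126.904 + 2×15.999 = 297.07 g/mol.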